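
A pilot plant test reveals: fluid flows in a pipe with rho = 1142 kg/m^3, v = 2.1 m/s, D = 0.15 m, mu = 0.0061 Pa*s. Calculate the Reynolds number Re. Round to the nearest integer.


Re = rho * v * D / mu
Re = 1142 * 2.1 * 0.15 / 0.0061
Re = 359.73 / 0.0061
Re = 58972


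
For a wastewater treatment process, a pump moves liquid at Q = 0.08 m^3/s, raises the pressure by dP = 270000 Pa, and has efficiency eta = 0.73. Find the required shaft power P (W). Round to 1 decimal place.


P = Q * dP / eta
P = 0.08 * 270000 / 0.73
P = 21600.0 / 0.73
P = 29589.0 W


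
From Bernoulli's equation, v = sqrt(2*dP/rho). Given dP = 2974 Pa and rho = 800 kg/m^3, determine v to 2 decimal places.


v = sqrt(2*dP/rho)
v = sqrt(2*2974/800)
v = sqrt(7.435)
v = 2.73 m/s


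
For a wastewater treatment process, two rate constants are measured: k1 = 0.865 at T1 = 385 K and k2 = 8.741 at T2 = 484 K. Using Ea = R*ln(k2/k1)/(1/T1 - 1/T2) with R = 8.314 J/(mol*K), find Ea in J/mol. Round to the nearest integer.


Ea = R * ln(k2/k1) / (1/T1 - 1/T2)
ln(k2/k1) = ln(8.741/0.865) = 2.3130504
1/T1 - 1/T2 = 1/385 - 1/484 = 0.000531286895
Ea = 8.314 * 2.3130504 / 0.000531286895
Ea = 36196 J/mol


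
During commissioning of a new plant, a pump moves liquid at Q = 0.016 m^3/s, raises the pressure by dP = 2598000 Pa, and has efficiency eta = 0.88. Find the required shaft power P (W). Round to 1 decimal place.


P = Q * dP / eta
P = 0.016 * 2598000 / 0.88
P = 41568.0 / 0.88
P = 47236.4 W


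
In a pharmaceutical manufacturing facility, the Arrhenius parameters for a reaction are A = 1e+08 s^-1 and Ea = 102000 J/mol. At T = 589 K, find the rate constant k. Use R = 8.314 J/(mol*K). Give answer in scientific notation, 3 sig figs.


k = A * exp(-Ea/(R*T))
k = 1e+08 * exp(-102000 / (8.314 * 589))
k = 1e+08 * exp(-20.829309)
k = 8.99e-02


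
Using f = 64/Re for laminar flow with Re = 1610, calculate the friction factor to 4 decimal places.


f = 64 / Re
f = 64 / 1610
f = 0.0398


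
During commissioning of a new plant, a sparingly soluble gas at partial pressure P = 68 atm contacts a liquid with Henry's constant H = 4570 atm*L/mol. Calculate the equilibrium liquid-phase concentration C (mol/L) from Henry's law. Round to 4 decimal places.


C = P / H
C = 68 / 4570
C = 0.0149 mol/L


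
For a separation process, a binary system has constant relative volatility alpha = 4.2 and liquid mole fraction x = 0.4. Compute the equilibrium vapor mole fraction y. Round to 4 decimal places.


y = alpha*x / (1 + (alpha-1)*x)
y = 4.2*0.4 / (1 + (4.2-1)*0.4)
y = 1.68 / (1 + 1.28)
y = 1.68 / 2.28
y = 0.7368


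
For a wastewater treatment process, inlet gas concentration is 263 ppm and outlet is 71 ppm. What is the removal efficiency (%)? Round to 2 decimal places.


Efficiency = (G_in - G_out) / G_in * 100%
Efficiency = (263 - 71) / 263 * 100
Efficiency = 192 / 263 * 100
Efficiency = 73.00%


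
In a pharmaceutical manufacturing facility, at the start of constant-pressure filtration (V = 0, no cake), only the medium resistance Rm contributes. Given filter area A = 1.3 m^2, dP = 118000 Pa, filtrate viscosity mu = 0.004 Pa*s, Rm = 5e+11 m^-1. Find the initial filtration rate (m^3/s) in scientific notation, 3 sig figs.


rate = A * dP / (mu * Rm)
rate = 1.3 * 118000 / (0.004 * 5e+11)
rate = 153400.0 / 2.000e+09
rate = 7.67e-05 m^3/s


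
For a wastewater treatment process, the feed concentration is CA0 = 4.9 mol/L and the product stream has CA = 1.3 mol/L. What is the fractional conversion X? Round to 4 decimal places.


X = (CA0 - CA) / CA0
X = (4.9 - 1.3) / 4.9
X = 3.6 / 4.9
X = 0.7347


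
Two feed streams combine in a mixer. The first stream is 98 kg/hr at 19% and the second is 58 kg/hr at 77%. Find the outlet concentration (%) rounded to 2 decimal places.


Mass balance on solute: F1*x1 + F2*x2 = F3*x3
F3 = F1 + F2 = 98 + 58 = 156 kg/hr
x3 = (F1*x1 + F2*x2)/F3
x3 = (98*0.19 + 58*0.77) / 156
x3 = 40.56%


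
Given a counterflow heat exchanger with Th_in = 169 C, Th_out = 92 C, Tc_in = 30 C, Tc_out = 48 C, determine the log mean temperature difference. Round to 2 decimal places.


dT1 = Th_in - Tc_out = 169 - 48 = 121
dT2 = Th_out - Tc_in = 92 - 30 = 62
LMTD = (dT1 - dT2) / ln(dT1/dT2)
LMTD = (121 - 62) / ln(121/62)
LMTD = 88.24 K


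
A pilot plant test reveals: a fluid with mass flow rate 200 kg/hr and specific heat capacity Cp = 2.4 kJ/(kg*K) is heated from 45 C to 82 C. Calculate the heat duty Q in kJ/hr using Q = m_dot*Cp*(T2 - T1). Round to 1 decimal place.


Q = m_dot * Cp * (T2 - T1)
Q = 200 * 2.4 * (82 - 45)
Q = 200 * 2.4 * 37
Q = 17760.0 kJ/hr


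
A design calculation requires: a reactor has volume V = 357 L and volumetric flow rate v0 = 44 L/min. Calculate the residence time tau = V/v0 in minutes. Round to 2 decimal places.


tau = V / v0
tau = 357 / 44
tau = 8.11 min


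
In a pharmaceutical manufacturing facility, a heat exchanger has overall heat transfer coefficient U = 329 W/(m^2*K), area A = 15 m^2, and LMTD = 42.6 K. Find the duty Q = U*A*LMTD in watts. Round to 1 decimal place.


Q = U * A * LMTD
Q = 329 * 15 * 42.6
Q = 210231.0 W


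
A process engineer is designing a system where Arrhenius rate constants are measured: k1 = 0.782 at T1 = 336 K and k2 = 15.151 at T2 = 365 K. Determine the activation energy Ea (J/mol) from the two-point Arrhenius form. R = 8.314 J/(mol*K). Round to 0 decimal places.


Ea = R * ln(k2/k1) / (1/T1 - 1/T2)
ln(k2/k1) = ln(15.151/0.782) = 2.9639671
1/T1 - 1/T2 = 1/336 - 1/365 = 0.000236464449
Ea = 8.314 * 2.9639671 / 0.000236464449
Ea = 104212 J/mol


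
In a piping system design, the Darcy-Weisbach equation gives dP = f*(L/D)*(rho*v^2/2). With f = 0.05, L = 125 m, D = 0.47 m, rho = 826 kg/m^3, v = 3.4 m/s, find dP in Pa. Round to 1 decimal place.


dP = f * (L/D) * (rho*v^2/2)
dP = 0.05 * (125/0.47) * (826*3.4^2/2)
L/D = 265.95744681
rho*v^2/2 = 826*11.56/2 = 4774.28
dP = 0.05 * 265.95744681 * 4774.28
dP = 63487.8 Pa


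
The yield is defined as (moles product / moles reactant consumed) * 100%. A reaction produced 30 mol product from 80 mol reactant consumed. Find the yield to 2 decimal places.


Yield = (moles product / moles consumed) * 100%
Yield = (30 / 80) * 100
Yield = 0.375 * 100
Yield = 37.50%


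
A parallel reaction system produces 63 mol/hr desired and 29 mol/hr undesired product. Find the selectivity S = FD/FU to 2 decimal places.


S = desired product rate / undesired product rate
S = 63 / 29
S = 2.17


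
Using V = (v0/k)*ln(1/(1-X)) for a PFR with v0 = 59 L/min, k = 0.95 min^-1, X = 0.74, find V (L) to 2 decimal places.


V = (v0/k) * ln(1/(1-X))
V = (59/0.95) * ln(1/(1-0.74))
V = 62.105263 * ln(3.846154)
V = 62.105263 * 1.347074
V = 83.66 L


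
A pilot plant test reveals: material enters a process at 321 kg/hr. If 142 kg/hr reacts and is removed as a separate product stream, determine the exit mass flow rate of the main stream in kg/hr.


Steady-state mass balance on the main outlet: F_out = F_in - F_removed
F_out = 321 - 142
F_out = 179 kg/hr


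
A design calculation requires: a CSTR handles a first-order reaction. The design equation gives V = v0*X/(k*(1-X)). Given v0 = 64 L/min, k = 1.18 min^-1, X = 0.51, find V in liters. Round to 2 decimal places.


V = v0 * X / (k * (1 - X))
V = 64 * 0.51 / (1.18 * (1 - 0.51))
V = 32.64 / (1.18 * 0.49)
V = 32.64 / 0.5782
V = 56.45 L


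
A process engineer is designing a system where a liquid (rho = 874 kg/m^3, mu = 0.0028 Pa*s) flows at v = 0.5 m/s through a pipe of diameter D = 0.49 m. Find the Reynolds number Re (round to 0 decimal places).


Re = rho * v * D / mu
Re = 874 * 0.5 * 0.49 / 0.0028
Re = 214.13 / 0.0028
Re = 76475


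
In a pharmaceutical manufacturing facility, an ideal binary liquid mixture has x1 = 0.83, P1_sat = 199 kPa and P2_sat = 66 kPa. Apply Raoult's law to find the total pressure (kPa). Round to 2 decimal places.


P = x1*P1_sat + x2*P2_sat
x2 = 1 - x1 = 1 - 0.83 = 0.17
P = 0.83*199 + 0.17*66
P = 165.17 + 11.22
P = 176.39 kPa


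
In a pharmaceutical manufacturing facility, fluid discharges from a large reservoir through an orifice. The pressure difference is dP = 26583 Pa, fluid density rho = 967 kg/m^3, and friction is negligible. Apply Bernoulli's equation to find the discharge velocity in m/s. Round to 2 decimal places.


v = sqrt(2*dP/rho)
v = sqrt(2*26583/967)
v = sqrt(54.980352)
v = 7.41 m/s


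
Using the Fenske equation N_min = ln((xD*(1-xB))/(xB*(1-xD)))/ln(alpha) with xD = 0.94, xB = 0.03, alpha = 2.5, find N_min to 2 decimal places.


N_min = ln((xD*(1-xB))/(xB*(1-xD))) / ln(alpha)
Numerator inside ln: 0.9118 / 0.0018 = 506.555556
ln(506.555556) = 6.227634
ln(alpha) = ln(2.5) = 0.916291
N_min = 6.227634 / 0.916291 = 6.80


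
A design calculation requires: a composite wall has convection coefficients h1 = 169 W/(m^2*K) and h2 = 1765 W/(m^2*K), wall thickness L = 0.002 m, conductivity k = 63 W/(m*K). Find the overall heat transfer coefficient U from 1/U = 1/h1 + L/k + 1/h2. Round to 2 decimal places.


1/U = 1/h1 + L/k + 1/h2
1/U = 1/169 + 0.002/63 + 1/1765
1/U = 0.0059171598 + 3.1746e-05 + 0.0005665722
1/U = 0.006515478
U = 153.48 W/(m^2*K)


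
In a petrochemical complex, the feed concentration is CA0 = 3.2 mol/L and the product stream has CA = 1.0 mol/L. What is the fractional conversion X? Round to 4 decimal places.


X = (CA0 - CA) / CA0
X = (3.2 - 1.0) / 3.2
X = 2.2 / 3.2
X = 0.6875


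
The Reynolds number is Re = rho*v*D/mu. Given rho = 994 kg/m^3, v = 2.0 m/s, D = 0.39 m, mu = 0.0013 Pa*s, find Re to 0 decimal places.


Re = rho * v * D / mu
Re = 994 * 2.0 * 0.39 / 0.0013
Re = 775.32 / 0.0013
Re = 596400


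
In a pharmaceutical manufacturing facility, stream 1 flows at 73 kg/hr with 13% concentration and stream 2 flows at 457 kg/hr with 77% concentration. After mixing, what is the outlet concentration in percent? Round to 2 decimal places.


Mass balance on solute: F1*x1 + F2*x2 = F3*x3
F3 = F1 + F2 = 73 + 457 = 530 kg/hr
x3 = (F1*x1 + F2*x2)/F3
x3 = (73*0.13 + 457*0.77) / 530
x3 = 68.18%


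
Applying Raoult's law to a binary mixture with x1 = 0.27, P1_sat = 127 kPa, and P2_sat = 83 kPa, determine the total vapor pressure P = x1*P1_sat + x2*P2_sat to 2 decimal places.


P = x1*P1_sat + x2*P2_sat
x2 = 1 - x1 = 1 - 0.27 = 0.73
P = 0.27*127 + 0.73*83
P = 34.29 + 60.59
P = 94.88 kPa


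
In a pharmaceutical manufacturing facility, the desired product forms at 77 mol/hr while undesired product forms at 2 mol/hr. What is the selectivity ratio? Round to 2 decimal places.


S = desired product rate / undesired product rate
S = 77 / 2
S = 38.50


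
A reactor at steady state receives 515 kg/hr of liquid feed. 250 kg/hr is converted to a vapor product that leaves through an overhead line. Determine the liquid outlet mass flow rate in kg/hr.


Steady-state mass balance on the main outlet: F_out = F_in - F_removed
F_out = 515 - 250
F_out = 265 kg/hr


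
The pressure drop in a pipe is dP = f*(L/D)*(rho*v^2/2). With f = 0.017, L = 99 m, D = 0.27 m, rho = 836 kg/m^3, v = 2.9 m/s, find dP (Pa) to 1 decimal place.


dP = f * (L/D) * (rho*v^2/2)
dP = 0.017 * (99/0.27) * (836*2.9^2/2)
L/D = 366.66666667
rho*v^2/2 = 836*8.41/2 = 3515.38
dP = 0.017 * 366.66666667 * 3515.38
dP = 21912.5 Pa


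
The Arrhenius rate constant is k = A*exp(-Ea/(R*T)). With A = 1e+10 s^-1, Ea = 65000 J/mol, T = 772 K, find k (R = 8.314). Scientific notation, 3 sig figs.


k = A * exp(-Ea/(R*T))
k = 1e+10 * exp(-65000 / (8.314 * 772))
k = 1e+10 * exp(-10.127122)
k = 4.00e+05


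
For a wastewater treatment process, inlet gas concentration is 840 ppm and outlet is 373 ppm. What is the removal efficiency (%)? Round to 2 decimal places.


Efficiency = (G_in - G_out) / G_in * 100%
Efficiency = (840 - 373) / 840 * 100
Efficiency = 467 / 840 * 100
Efficiency = 55.60%


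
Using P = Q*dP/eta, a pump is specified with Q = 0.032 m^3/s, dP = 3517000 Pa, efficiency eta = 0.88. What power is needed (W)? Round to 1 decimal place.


P = Q * dP / eta
P = 0.032 * 3517000 / 0.88
P = 112544.0 / 0.88
P = 127890.9 W


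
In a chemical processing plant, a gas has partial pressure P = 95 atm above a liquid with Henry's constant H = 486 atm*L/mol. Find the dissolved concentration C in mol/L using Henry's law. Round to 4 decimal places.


C = P / H
C = 95 / 486
C = 0.1955 mol/L


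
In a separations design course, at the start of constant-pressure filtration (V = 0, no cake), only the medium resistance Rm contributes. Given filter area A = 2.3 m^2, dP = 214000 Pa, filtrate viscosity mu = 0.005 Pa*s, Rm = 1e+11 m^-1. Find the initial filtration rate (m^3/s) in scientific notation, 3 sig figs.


rate = A * dP / (mu * Rm)
rate = 2.3 * 214000 / (0.005 * 1e+11)
rate = 492200.0 / 5.000e+08
rate = 9.84e-04 m^3/s


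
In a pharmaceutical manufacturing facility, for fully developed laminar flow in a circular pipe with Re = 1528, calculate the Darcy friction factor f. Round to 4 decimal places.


f = 64 / Re
f = 64 / 1528
f = 0.0419


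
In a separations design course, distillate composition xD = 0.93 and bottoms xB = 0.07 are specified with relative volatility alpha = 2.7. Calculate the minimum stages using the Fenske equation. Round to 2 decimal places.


N_min = ln((xD*(1-xB))/(xB*(1-xD))) / ln(alpha)
Numerator inside ln: 0.8649 / 0.0049 = 176.510204
ln(176.510204) = 5.173379
ln(alpha) = ln(2.7) = 0.993252
N_min = 5.173379 / 0.993252 = 5.21


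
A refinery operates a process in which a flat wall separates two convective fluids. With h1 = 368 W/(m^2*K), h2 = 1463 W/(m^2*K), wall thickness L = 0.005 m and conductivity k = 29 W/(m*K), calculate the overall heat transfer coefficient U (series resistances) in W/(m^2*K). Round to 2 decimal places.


1/U = 1/h1 + L/k + 1/h2
1/U = 1/368 + 0.005/29 + 1/1463
1/U = 0.0027173913 + 0.0001724138 + 0.000683527
1/U = 0.0035733321
U = 279.85 W/(m^2*K)


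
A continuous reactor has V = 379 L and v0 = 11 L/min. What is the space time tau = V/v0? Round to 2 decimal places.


tau = V / v0
tau = 379 / 11
tau = 34.45 min


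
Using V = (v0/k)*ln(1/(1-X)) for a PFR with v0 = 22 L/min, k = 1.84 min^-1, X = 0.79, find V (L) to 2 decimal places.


V = (v0/k) * ln(1/(1-X))
V = (22/1.84) * ln(1/(1-0.79))
V = 11.956522 * ln(4.761905)
V = 11.956522 * 1.560648
V = 18.66 L


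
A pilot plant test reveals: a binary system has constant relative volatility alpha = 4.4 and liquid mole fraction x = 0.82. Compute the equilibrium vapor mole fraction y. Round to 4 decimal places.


y = alpha*x / (1 + (alpha-1)*x)
y = 4.4*0.82 / (1 + (4.4-1)*0.82)
y = 3.608 / (1 + 2.788)
y = 3.608 / 3.788
y = 0.9525


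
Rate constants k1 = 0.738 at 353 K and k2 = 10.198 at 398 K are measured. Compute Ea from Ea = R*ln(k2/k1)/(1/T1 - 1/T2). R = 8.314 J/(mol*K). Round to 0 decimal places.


Ea = R * ln(k2/k1) / (1/T1 - 1/T2)
ln(k2/k1) = ln(10.198/0.738) = 2.6260031
1/T1 - 1/T2 = 1/353 - 1/398 = 0.000320298376
Ea = 8.314 * 2.6260031 / 0.000320298376
Ea = 68163 J/mol


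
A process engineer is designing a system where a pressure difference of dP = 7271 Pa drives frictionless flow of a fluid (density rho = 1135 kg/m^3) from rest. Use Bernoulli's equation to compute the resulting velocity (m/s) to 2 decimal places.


v = sqrt(2*dP/rho)
v = sqrt(2*7271/1135)
v = sqrt(12.812335)
v = 3.58 m/s


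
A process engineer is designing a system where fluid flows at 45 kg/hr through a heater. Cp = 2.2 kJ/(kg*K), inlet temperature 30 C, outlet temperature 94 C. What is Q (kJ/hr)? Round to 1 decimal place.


Q = m_dot * Cp * (T2 - T1)
Q = 45 * 2.2 * (94 - 30)
Q = 45 * 2.2 * 64
Q = 6336.0 kJ/hr


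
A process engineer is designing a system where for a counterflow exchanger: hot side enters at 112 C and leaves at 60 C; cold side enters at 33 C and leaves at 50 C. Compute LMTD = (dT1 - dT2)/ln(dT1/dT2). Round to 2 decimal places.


dT1 = Th_in - Tc_out = 112 - 50 = 62
dT2 = Th_out - Tc_in = 60 - 33 = 27
LMTD = (dT1 - dT2) / ln(dT1/dT2)
LMTD = (62 - 27) / ln(62/27)
LMTD = 42.10 K


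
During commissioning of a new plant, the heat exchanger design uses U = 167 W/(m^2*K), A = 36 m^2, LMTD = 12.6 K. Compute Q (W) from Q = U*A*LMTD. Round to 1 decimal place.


Q = U * A * LMTD
Q = 167 * 36 * 12.6
Q = 75751.2 W


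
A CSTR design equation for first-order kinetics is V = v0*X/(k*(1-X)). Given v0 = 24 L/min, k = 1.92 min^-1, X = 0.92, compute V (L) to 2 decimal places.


V = v0 * X / (k * (1 - X))
V = 24 * 0.92 / (1.92 * (1 - 0.92))
V = 22.08 / (1.92 * 0.08)
V = 22.08 / 0.1536
V = 143.75 L


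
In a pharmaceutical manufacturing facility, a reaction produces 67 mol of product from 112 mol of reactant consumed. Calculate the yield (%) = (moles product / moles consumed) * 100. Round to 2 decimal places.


Yield = (moles product / moles consumed) * 100%
Yield = (67 / 112) * 100
Yield = 0.5982 * 100
Yield = 59.82%


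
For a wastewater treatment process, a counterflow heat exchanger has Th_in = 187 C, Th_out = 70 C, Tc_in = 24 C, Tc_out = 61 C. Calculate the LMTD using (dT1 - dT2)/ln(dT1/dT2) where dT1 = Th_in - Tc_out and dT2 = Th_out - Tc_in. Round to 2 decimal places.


dT1 = Th_in - Tc_out = 187 - 61 = 126
dT2 = Th_out - Tc_in = 70 - 24 = 46
LMTD = (dT1 - dT2) / ln(dT1/dT2)
LMTD = (126 - 46) / ln(126/46)
LMTD = 79.39 K


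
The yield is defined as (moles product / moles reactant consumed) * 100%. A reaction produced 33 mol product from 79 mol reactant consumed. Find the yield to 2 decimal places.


Yield = (moles product / moles consumed) * 100%
Yield = (33 / 79) * 100
Yield = 0.4177 * 100
Yield = 41.77%


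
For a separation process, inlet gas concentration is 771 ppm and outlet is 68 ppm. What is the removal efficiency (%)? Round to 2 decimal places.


Efficiency = (G_in - G_out) / G_in * 100%
Efficiency = (771 - 68) / 771 * 100
Efficiency = 703 / 771 * 100
Efficiency = 91.18%


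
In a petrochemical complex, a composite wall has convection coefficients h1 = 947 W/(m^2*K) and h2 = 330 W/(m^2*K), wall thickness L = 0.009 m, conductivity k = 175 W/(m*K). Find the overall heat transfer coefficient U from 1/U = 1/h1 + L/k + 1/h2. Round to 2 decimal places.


1/U = 1/h1 + L/k + 1/h2
1/U = 1/947 + 0.009/175 + 1/330
1/U = 0.0010559662 + 5.14286e-05 + 0.003030303
1/U = 0.0041376978
U = 241.68 W/(m^2*K)


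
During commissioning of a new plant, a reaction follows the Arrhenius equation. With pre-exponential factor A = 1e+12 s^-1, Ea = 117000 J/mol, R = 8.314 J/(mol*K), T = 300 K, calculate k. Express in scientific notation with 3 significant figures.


k = A * exp(-Ea/(R*T))
k = 1e+12 * exp(-117000 / (8.314 * 300))
k = 1e+12 * exp(-46.908828)
k = 4.24e-09


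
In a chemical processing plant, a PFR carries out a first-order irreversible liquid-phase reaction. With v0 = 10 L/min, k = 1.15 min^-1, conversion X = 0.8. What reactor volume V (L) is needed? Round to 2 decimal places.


V = (v0/k) * ln(1/(1-X))
V = (10/1.15) * ln(1/(1-0.8))
V = 8.695652 * ln(5.0)
V = 8.695652 * 1.609438
V = 14.00 L


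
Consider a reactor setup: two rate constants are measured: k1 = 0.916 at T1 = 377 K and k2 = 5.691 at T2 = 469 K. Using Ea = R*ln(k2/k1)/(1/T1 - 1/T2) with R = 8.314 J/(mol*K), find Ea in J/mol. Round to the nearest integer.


Ea = R * ln(k2/k1) / (1/T1 - 1/T2)
ln(k2/k1) = ln(5.691/0.916) = 1.8266249
1/T1 - 1/T2 = 1/377 - 1/469 = 0.000520323732
Ea = 8.314 * 1.8266249 / 0.000520323732
Ea = 29187 J/mol


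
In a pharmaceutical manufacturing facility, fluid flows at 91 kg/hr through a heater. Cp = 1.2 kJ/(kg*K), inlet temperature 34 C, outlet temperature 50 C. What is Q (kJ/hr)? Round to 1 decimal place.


Q = m_dot * Cp * (T2 - T1)
Q = 91 * 1.2 * (50 - 34)
Q = 91 * 1.2 * 16
Q = 1747.2 kJ/hr


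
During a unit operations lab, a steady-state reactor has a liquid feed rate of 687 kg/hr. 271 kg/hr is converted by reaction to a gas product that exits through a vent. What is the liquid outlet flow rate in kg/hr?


Steady-state mass balance on the main outlet: F_out = F_in - F_removed
F_out = 687 - 271
F_out = 416 kg/hr


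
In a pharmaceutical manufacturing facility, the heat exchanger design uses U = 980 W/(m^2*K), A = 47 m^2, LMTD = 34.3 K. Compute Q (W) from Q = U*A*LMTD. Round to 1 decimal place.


Q = U * A * LMTD
Q = 980 * 47 * 34.3
Q = 1579858.0 W


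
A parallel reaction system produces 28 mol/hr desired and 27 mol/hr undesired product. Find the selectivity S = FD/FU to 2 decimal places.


S = desired product rate / undesired product rate
S = 28 / 27
S = 1.04


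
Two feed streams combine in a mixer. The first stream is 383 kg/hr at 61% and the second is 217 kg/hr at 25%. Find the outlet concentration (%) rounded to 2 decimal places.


Mass balance on solute: F1*x1 + F2*x2 = F3*x3
F3 = F1 + F2 = 383 + 217 = 600 kg/hr
x3 = (F1*x1 + F2*x2)/F3
x3 = (383*0.61 + 217*0.25) / 600
x3 = 47.98%


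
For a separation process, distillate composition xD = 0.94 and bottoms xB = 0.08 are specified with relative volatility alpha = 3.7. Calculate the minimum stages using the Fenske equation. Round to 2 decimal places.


N_min = ln((xD*(1-xB))/(xB*(1-xD))) / ln(alpha)
Numerator inside ln: 0.8648 / 0.0048 = 180.166667
ln(180.166667) = 5.193882
ln(alpha) = ln(3.7) = 1.308333
N_min = 5.193882 / 1.308333 = 3.97


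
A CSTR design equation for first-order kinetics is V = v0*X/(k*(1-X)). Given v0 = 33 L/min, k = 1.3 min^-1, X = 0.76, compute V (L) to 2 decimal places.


V = v0 * X / (k * (1 - X))
V = 33 * 0.76 / (1.3 * (1 - 0.76))
V = 25.08 / (1.3 * 0.24)
V = 25.08 / 0.312
V = 80.38 L


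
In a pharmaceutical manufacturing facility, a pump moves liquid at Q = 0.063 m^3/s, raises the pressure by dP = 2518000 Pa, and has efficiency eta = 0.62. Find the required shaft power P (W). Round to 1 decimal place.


P = Q * dP / eta
P = 0.063 * 2518000 / 0.62
P = 158634.0 / 0.62
P = 255861.3 W


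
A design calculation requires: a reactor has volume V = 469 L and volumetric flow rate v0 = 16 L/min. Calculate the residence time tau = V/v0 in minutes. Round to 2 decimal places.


tau = V / v0
tau = 469 / 16
tau = 29.31 min


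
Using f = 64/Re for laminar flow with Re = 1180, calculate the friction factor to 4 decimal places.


f = 64 / Re
f = 64 / 1180
f = 0.0542


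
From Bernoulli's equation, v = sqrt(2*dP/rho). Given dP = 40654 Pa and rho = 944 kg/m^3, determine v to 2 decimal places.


v = sqrt(2*dP/rho)
v = sqrt(2*40654/944)
v = sqrt(86.131356)
v = 9.28 m/s


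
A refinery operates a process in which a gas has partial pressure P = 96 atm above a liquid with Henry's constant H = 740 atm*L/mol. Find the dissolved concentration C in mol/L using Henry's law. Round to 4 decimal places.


C = P / H
C = 96 / 740
C = 0.1297 mol/L


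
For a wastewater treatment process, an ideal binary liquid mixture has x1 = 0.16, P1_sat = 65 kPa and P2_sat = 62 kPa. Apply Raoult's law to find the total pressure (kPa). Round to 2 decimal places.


P = x1*P1_sat + x2*P2_sat
x2 = 1 - x1 = 1 - 0.16 = 0.84
P = 0.16*65 + 0.84*62
P = 10.4 + 52.08
P = 62.48 kPa


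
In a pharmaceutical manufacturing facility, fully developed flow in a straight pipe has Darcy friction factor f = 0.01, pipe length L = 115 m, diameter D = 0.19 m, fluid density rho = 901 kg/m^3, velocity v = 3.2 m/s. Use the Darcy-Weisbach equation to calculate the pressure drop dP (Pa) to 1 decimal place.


dP = f * (L/D) * (rho*v^2/2)
dP = 0.01 * (115/0.19) * (901*3.2^2/2)
L/D = 605.26315789
rho*v^2/2 = 901*10.24/2 = 4613.12
dP = 0.01 * 605.26315789 * 4613.12
dP = 27921.5 Pa


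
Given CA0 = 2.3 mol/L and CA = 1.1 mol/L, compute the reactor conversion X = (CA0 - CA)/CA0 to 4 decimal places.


X = (CA0 - CA) / CA0
X = (2.3 - 1.1) / 2.3
X = 1.2 / 2.3
X = 0.5217


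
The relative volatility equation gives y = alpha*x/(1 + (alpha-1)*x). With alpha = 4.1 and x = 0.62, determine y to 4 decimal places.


y = alpha*x / (1 + (alpha-1)*x)
y = 4.1*0.62 / (1 + (4.1-1)*0.62)
y = 2.542 / (1 + 1.922)
y = 2.542 / 2.922
y = 0.8700


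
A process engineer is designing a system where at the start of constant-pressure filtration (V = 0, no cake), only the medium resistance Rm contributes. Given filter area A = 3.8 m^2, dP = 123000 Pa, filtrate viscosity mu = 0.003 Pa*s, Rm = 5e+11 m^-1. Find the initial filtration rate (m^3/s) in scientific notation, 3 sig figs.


rate = A * dP / (mu * Rm)
rate = 3.8 * 123000 / (0.003 * 5e+11)
rate = 467400.0 / 1.500e+09
rate = 3.12e-04 m^3/s


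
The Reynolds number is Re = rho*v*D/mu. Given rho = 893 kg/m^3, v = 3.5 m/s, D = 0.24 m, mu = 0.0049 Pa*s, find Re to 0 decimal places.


Re = rho * v * D / mu
Re = 893 * 3.5 * 0.24 / 0.0049
Re = 750.12 / 0.0049
Re = 153086


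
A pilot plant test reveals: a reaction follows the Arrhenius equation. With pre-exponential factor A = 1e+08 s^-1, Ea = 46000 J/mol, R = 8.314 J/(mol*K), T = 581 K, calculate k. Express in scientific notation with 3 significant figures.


k = A * exp(-Ea/(R*T))
k = 1e+08 * exp(-46000 / (8.314 * 581))
k = 1e+08 * exp(-9.522954)
k = 7.32e+03


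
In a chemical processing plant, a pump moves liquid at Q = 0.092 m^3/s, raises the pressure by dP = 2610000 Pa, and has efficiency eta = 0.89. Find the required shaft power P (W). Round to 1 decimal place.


P = Q * dP / eta
P = 0.092 * 2610000 / 0.89
P = 240120.0 / 0.89
P = 269797.8 W


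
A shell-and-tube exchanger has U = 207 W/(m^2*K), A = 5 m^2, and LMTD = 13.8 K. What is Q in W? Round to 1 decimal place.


Q = U * A * LMTD
Q = 207 * 5 * 13.8
Q = 14283.0 W


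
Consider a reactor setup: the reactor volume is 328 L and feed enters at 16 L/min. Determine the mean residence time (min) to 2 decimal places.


tau = V / v0
tau = 328 / 16
tau = 20.50 min


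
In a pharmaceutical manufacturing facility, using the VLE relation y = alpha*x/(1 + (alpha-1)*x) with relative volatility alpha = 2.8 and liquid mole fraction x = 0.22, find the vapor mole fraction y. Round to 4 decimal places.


y = alpha*x / (1 + (alpha-1)*x)
y = 2.8*0.22 / (1 + (2.8-1)*0.22)
y = 0.616 / (1 + 0.396)
y = 0.616 / 1.396
y = 0.4413


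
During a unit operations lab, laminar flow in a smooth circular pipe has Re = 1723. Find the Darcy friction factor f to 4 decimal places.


f = 64 / Re
f = 64 / 1723
f = 0.0371


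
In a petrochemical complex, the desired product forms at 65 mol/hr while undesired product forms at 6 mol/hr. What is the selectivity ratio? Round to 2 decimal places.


S = desired product rate / undesired product rate
S = 65 / 6
S = 10.83


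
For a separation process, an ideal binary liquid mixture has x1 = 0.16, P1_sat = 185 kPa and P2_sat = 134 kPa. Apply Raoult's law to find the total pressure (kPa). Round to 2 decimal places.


P = x1*P1_sat + x2*P2_sat
x2 = 1 - x1 = 1 - 0.16 = 0.84
P = 0.16*185 + 0.84*134
P = 29.6 + 112.56
P = 142.16 kPa


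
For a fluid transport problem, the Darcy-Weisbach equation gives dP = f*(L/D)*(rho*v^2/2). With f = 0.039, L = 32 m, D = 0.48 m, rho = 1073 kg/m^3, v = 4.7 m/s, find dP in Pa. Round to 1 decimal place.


dP = f * (L/D) * (rho*v^2/2)
dP = 0.039 * (32/0.48) * (1073*4.7^2/2)
L/D = 66.66666667
rho*v^2/2 = 1073*22.09/2 = 11851.285
dP = 0.039 * 66.66666667 * 11851.285
dP = 30813.3 Pa


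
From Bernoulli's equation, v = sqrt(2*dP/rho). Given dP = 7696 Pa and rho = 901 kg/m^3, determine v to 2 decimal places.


v = sqrt(2*dP/rho)
v = sqrt(2*7696/901)
v = sqrt(17.083241)
v = 4.13 m/s


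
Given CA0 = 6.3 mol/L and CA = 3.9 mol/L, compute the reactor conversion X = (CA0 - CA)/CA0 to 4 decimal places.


X = (CA0 - CA) / CA0
X = (6.3 - 3.9) / 6.3
X = 2.4 / 6.3
X = 0.3810


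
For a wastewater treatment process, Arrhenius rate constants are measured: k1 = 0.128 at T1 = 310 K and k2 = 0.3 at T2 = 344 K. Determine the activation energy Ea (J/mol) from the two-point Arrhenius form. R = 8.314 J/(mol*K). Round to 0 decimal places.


Ea = R * ln(k2/k1) / (1/T1 - 1/T2)
ln(k2/k1) = ln(0.3/0.128) = 0.8517522
1/T1 - 1/T2 = 1/310 - 1/344 = 0.000318829707
Ea = 8.314 * 0.8517522 / 0.000318829707
Ea = 22211 J/mol


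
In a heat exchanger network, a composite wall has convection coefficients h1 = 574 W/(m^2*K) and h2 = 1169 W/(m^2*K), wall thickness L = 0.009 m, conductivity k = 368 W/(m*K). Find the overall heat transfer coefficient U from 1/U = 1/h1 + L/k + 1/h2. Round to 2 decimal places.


1/U = 1/h1 + L/k + 1/h2
1/U = 1/574 + 0.009/368 + 1/1169
1/U = 0.0017421603 + 2.44565e-05 + 0.000855432
1/U = 0.0026220488
U = 381.38 W/(m^2*K)


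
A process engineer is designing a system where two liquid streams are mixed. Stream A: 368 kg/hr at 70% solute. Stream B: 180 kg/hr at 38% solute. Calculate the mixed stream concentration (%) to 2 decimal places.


Mass balance on solute: F1*x1 + F2*x2 = F3*x3
F3 = F1 + F2 = 368 + 180 = 548 kg/hr
x3 = (F1*x1 + F2*x2)/F3
x3 = (368*0.7 + 180*0.38) / 548
x3 = 59.49%


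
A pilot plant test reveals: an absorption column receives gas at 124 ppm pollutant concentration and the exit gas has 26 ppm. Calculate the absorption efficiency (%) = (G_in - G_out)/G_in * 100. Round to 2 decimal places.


Efficiency = (G_in - G_out) / G_in * 100%
Efficiency = (124 - 26) / 124 * 100
Efficiency = 98 / 124 * 100
Efficiency = 79.03%


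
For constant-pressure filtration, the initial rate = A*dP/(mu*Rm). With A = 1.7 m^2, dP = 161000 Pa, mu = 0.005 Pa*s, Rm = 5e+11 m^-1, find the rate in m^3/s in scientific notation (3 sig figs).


rate = A * dP / (mu * Rm)
rate = 1.7 * 161000 / (0.005 * 5e+11)
rate = 273700.0 / 2.500e+09
rate = 1.09e-04 m^3/s


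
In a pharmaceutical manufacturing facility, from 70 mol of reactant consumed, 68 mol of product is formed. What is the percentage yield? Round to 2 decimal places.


Yield = (moles product / moles consumed) * 100%
Yield = (68 / 70) * 100
Yield = 0.9714 * 100
Yield = 97.14%


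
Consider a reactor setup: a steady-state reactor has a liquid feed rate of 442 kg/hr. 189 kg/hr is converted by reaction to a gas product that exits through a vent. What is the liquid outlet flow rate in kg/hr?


Steady-state mass balance on the main outlet: F_out = F_in - F_removed
F_out = 442 - 189
F_out = 253 kg/hr


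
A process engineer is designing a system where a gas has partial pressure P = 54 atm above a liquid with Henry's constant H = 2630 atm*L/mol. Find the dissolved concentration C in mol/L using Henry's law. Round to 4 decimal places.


C = P / H
C = 54 / 2630
C = 0.0205 mol/L


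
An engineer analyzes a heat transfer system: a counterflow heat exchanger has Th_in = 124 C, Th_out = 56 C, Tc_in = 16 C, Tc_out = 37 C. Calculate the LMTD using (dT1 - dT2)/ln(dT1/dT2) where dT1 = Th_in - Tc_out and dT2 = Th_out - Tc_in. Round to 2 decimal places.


dT1 = Th_in - Tc_out = 124 - 37 = 87
dT2 = Th_out - Tc_in = 56 - 16 = 40
LMTD = (dT1 - dT2) / ln(dT1/dT2)
LMTD = (87 - 40) / ln(87/40)
LMTD = 60.49 K


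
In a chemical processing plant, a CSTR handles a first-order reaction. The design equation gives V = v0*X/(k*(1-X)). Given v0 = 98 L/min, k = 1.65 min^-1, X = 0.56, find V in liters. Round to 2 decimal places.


V = v0 * X / (k * (1 - X))
V = 98 * 0.56 / (1.65 * (1 - 0.56))
V = 54.88 / (1.65 * 0.44)
V = 54.88 / 0.726
V = 75.59 L


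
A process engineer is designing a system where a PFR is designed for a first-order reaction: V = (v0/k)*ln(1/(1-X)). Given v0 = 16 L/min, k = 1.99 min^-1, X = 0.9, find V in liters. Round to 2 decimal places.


V = (v0/k) * ln(1/(1-X))
V = (16/1.99) * ln(1/(1-0.9))
V = 8.040201 * ln(10.0)
V = 8.040201 * 2.302585
V = 18.51 L


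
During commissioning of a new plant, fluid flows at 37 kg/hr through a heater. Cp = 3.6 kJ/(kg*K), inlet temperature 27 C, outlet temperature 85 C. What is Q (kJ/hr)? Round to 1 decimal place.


Q = m_dot * Cp * (T2 - T1)
Q = 37 * 3.6 * (85 - 27)
Q = 37 * 3.6 * 58
Q = 7725.6 kJ/hr


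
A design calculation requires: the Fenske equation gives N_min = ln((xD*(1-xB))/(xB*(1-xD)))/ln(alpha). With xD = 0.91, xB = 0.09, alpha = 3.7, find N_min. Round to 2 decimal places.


N_min = ln((xD*(1-xB))/(xB*(1-xD))) / ln(alpha)
Numerator inside ln: 0.8281 / 0.0081 = 102.234568
ln(102.234568) = 4.62727
ln(alpha) = ln(3.7) = 1.308333
N_min = 4.62727 / 1.308333 = 3.54


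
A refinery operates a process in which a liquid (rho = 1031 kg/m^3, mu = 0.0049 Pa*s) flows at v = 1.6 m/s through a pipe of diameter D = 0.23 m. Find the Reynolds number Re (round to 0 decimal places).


Re = rho * v * D / mu
Re = 1031 * 1.6 * 0.23 / 0.0049
Re = 379.408 / 0.0049
Re = 77430


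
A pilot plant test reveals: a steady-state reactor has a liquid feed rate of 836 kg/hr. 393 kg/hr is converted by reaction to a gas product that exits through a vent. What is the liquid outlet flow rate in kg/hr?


Steady-state mass balance on the main outlet: F_out = F_in - F_removed
F_out = 836 - 393
F_out = 443 kg/hr


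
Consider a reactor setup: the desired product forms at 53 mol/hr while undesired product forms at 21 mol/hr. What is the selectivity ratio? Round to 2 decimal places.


S = desired product rate / undesired product rate
S = 53 / 21
S = 2.52


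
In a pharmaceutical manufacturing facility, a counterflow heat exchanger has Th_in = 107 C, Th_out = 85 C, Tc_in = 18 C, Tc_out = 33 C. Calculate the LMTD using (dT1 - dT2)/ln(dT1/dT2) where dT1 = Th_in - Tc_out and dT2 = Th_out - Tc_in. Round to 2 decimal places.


dT1 = Th_in - Tc_out = 107 - 33 = 74
dT2 = Th_out - Tc_in = 85 - 18 = 67
LMTD = (dT1 - dT2) / ln(dT1/dT2)
LMTD = (74 - 67) / ln(74/67)
LMTD = 70.44 K


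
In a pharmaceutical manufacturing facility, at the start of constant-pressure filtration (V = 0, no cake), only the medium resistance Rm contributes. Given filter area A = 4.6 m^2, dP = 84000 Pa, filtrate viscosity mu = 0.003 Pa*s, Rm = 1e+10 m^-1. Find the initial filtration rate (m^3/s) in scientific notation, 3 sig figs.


rate = A * dP / (mu * Rm)
rate = 4.6 * 84000 / (0.003 * 1e+10)
rate = 386400.0 / 3.000e+07
rate = 1.29e-02 m^3/s


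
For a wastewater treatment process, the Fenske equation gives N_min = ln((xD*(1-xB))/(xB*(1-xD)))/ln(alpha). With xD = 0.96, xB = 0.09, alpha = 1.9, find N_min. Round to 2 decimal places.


N_min = ln((xD*(1-xB))/(xB*(1-xD))) / ln(alpha)
Numerator inside ln: 0.8736 / 0.0036 = 242.666667
ln(242.666667) = 5.491689
ln(alpha) = ln(1.9) = 0.641854
N_min = 5.491689 / 0.641854 = 8.56


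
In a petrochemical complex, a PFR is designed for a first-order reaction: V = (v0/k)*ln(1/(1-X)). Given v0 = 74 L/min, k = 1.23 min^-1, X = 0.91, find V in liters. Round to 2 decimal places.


V = (v0/k) * ln(1/(1-X))
V = (74/1.23) * ln(1/(1-0.91))
V = 60.162602 * ln(11.111111)
V = 60.162602 * 2.407946
V = 144.87 L


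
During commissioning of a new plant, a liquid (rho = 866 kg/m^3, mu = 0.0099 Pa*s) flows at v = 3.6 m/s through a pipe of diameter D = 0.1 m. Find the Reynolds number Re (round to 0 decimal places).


Re = rho * v * D / mu
Re = 866 * 3.6 * 0.1 / 0.0099
Re = 311.76 / 0.0099
Re = 31491


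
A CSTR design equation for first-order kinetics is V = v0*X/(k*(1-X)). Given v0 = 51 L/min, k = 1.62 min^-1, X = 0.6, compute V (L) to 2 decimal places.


V = v0 * X / (k * (1 - X))
V = 51 * 0.6 / (1.62 * (1 - 0.6))
V = 30.6 / (1.62 * 0.4)
V = 30.6 / 0.648
V = 47.22 L


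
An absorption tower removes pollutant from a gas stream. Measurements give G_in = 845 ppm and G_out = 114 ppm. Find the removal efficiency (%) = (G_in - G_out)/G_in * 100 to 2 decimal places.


Efficiency = (G_in - G_out) / G_in * 100%
Efficiency = (845 - 114) / 845 * 100
Efficiency = 731 / 845 * 100
Efficiency = 86.51%


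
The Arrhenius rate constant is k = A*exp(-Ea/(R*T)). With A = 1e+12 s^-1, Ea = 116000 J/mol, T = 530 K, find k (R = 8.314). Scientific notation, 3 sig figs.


k = A * exp(-Ea/(R*T))
k = 1e+12 * exp(-116000 / (8.314 * 530))
k = 1e+12 * exp(-26.325225)
k = 3.69e+00


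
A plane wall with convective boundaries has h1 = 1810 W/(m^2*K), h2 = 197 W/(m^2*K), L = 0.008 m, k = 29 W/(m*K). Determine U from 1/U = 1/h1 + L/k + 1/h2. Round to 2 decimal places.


1/U = 1/h1 + L/k + 1/h2
1/U = 1/1810 + 0.008/29 + 1/197
1/U = 0.0005524862 + 0.0002758621 + 0.0050761421
1/U = 0.0059044904
U = 169.36 W/(m^2*K)


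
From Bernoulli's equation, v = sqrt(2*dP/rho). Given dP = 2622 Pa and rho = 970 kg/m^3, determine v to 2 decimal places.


v = sqrt(2*dP/rho)
v = sqrt(2*2622/970)
v = sqrt(5.406186)
v = 2.33 m/s


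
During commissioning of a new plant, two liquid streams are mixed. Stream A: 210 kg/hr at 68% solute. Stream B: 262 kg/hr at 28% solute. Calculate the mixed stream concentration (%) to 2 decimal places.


Mass balance on solute: F1*x1 + F2*x2 = F3*x3
F3 = F1 + F2 = 210 + 262 = 472 kg/hr
x3 = (F1*x1 + F2*x2)/F3
x3 = (210*0.68 + 262*0.28) / 472
x3 = 45.80%


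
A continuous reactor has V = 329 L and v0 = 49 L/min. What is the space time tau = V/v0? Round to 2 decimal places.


tau = V / v0
tau = 329 / 49
tau = 6.71 min


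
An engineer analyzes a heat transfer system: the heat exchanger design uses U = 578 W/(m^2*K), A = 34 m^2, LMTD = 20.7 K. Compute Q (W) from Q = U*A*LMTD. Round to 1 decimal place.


Q = U * A * LMTD
Q = 578 * 34 * 20.7
Q = 406796.4 W


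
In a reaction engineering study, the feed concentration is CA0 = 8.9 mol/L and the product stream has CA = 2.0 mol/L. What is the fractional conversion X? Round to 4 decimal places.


X = (CA0 - CA) / CA0
X = (8.9 - 2.0) / 8.9
X = 6.9 / 8.9
X = 0.7753


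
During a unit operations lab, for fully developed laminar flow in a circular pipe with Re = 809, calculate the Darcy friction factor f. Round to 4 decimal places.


f = 64 / Re
f = 64 / 809
f = 0.0791


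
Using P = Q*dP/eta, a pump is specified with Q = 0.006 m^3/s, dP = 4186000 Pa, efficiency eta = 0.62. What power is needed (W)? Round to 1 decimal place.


P = Q * dP / eta
P = 0.006 * 4186000 / 0.62
P = 25116.0 / 0.62
P = 40509.7 W


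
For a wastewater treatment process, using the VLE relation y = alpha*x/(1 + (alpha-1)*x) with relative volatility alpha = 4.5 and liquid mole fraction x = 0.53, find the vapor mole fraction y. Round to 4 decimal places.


y = alpha*x / (1 + (alpha-1)*x)
y = 4.5*0.53 / (1 + (4.5-1)*0.53)
y = 2.385 / (1 + 1.855)
y = 2.385 / 2.855
y = 0.8354


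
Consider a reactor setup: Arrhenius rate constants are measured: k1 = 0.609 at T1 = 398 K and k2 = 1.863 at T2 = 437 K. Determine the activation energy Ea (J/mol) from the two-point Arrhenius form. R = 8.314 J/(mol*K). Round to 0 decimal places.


Ea = R * ln(k2/k1) / (1/T1 - 1/T2)
ln(k2/k1) = ln(1.863/0.609) = 1.1181251
1/T1 - 1/T2 = 1/398 - 1/437 = 0.000224233295
Ea = 8.314 * 1.1181251 / 0.000224233295
Ea = 41457 J/mol


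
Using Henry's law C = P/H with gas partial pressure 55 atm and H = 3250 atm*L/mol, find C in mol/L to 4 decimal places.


C = P / H
C = 55 / 3250
C = 0.0169 mol/L


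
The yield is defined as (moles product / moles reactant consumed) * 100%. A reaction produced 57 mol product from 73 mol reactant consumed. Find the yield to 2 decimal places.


Yield = (moles product / moles consumed) * 100%
Yield = (57 / 73) * 100
Yield = 0.7808 * 100
Yield = 78.08%


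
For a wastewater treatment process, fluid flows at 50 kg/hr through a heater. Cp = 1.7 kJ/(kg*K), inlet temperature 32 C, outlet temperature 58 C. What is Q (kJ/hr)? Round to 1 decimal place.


Q = m_dot * Cp * (T2 - T1)
Q = 50 * 1.7 * (58 - 32)
Q = 50 * 1.7 * 26
Q = 2210.0 kJ/hr


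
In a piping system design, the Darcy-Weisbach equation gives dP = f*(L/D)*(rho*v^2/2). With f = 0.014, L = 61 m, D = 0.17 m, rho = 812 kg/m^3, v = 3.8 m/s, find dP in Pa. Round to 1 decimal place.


dP = f * (L/D) * (rho*v^2/2)
dP = 0.014 * (61/0.17) * (812*3.8^2/2)
L/D = 358.82352941
rho*v^2/2 = 812*14.44/2 = 5862.64
dP = 0.014 * 358.82352941 * 5862.64
dP = 29451.1 Pa
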